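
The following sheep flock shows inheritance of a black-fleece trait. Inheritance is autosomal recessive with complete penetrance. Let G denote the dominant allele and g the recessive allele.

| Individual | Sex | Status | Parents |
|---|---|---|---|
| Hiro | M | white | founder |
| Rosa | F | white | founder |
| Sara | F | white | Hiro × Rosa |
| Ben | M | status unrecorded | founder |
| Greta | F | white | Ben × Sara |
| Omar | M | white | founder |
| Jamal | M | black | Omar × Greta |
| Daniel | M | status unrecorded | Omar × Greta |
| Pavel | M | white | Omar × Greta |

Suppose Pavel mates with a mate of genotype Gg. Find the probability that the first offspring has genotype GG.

1/3

Omar is white so carries G and passed g to Jamal (gg), so Omar is Gg.
Greta is white so carries G and passed g to Jamal (gg), so Greta is Gg.
Pavel is a white offspring of Omar (Gg) × Greta (Gg), whose cross gives 1/4 GG : 1/2 Gg : 1/4 gg; conditioning on being white, Pavel is GG with probability 1/3, Gg with probability 2/3.
Summing over parental genotype combinations, P(offspring has genotype GG) = 1/3·1/2 + 2/3·1/4 = 1/3.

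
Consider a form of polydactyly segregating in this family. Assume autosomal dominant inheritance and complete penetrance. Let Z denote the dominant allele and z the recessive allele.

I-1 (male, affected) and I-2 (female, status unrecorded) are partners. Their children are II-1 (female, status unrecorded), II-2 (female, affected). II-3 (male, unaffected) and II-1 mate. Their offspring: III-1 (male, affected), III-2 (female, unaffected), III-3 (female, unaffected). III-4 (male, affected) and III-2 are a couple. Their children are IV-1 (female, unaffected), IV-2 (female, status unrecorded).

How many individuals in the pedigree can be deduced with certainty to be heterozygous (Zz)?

3

Obligate heterozygotes: II-1 passed Z to III-1 (Zz, whose z came from II-3) and passed z to III-2 (zz), so II-1 is Zz; III-1 is affected so carries Z and received z from II-3 (zz), so III-1 is Zz; III-4 is affected so carries Z and passed z to IV-1 (zz), so III-4 is Zz.
Every other individual is either homozygous by phenotype or has at least one consistent homozygous assignment, so the count is 3.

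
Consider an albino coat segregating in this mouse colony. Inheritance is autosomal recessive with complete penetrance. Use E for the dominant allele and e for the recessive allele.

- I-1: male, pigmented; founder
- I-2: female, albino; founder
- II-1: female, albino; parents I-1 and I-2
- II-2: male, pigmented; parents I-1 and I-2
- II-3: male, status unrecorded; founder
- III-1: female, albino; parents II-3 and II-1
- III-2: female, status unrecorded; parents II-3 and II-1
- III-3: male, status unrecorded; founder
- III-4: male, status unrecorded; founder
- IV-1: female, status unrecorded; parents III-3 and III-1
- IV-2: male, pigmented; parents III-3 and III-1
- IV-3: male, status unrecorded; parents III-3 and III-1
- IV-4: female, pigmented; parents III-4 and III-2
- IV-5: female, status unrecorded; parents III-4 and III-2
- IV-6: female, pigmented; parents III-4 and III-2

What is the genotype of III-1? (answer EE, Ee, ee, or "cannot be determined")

ee

III-1 is albino, so III-1 is ee.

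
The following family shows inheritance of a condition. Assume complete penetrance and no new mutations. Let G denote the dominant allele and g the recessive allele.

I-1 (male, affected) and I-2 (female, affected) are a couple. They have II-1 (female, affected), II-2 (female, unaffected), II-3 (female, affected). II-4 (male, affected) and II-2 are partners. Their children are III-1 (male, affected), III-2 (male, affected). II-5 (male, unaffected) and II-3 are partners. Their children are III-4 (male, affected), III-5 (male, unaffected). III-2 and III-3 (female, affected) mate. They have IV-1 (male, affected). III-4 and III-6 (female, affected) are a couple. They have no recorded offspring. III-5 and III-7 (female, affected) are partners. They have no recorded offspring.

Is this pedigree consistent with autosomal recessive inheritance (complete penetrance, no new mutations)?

Under autosomal recessive, II-2 (unaffected, female) cannot arise from I-1 (affected) × I-2 (affected).

No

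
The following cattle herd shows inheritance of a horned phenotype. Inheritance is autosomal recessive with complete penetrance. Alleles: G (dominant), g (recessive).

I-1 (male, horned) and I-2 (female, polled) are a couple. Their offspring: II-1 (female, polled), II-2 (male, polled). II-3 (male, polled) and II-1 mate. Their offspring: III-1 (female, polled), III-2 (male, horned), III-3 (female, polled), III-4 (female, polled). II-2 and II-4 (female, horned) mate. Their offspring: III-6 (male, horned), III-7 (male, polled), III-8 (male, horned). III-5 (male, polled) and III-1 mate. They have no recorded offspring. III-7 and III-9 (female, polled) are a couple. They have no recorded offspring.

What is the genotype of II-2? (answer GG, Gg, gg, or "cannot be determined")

Gg

From phenotype alone, II-2 is GG or Gg.
II-2 is polled so carries G and received g from I-1 (gg), so II-2 is Gg.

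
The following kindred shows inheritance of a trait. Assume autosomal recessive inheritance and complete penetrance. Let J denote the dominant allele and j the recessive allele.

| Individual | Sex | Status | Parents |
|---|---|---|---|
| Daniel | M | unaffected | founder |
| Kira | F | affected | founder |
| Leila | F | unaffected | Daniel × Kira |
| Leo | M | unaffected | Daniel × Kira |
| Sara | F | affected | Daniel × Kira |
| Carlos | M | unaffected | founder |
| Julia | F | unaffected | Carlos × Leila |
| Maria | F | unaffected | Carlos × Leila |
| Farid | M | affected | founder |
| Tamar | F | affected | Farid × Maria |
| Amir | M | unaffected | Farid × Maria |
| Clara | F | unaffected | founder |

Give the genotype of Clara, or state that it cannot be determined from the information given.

cannot be determined

Clara's phenotype allows JJ or Jj, and no parent or child forces a single allele at both positions; consistent genotype assignments exist with Clara as JJ or Jj.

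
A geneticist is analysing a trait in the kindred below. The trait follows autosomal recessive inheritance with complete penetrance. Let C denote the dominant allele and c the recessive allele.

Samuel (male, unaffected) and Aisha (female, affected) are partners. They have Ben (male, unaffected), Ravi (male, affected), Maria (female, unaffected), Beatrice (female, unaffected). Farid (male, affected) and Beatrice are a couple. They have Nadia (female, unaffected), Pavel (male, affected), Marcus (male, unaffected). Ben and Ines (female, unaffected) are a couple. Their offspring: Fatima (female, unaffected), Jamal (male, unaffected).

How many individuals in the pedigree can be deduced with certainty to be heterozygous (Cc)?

Obligate heterozygotes: Samuel is unaffected so carries C and passed c to Ravi (cc), so Samuel is Cc; Ben is unaffected so carries C and received c from Aisha (cc), so Ben is Cc; Maria is unaffected so carries C and received c from Aisha (cc), so Maria is Cc; Beatrice is unaffected so carries C and received c from Aisha (cc), so Beatrice is Cc; Nadia is unaffected so carries C and received c from Farid (cc), so Nadia is Cc; Marcus is unaffected so carries C and received c from Farid (cc), so Marcus is Cc.
Every other individual is either homozygous by phenotype or has at least one consistent homozygous assignment, so the count is 6.

6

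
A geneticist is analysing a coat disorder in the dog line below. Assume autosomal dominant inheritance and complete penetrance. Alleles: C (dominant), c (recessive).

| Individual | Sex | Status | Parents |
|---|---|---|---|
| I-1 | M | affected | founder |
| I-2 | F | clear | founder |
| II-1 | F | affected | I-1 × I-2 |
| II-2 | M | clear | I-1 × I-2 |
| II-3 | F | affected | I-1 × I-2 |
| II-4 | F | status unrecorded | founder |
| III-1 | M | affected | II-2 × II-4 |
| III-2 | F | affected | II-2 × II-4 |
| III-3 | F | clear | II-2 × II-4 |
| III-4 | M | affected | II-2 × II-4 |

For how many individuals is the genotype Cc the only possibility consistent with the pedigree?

7

Obligate heterozygotes: I-1 is affected so carries C and passed c to II-2 (cc), so I-1 is Cc; II-1 is affected so carries C and received c from I-2 (cc), so II-1 is Cc; II-3 is affected so carries C and received c from I-2 (cc), so II-3 is Cc; II-4 passed C to III-1 (Cc, whose c came from II-2) and passed c to III-3 (cc), so II-4 is Cc; III-1 is affected so carries C and received c from II-2 (cc), so III-1 is Cc; III-2 is affected so carries C and received c from II-2 (cc), so III-2 is Cc; III-4 is affected so carries C and received c from II-2 (cc), so III-4 is Cc.
Every other individual is either homozygous by phenotype or has at least one consistent homozygous assignment, so the count is 7.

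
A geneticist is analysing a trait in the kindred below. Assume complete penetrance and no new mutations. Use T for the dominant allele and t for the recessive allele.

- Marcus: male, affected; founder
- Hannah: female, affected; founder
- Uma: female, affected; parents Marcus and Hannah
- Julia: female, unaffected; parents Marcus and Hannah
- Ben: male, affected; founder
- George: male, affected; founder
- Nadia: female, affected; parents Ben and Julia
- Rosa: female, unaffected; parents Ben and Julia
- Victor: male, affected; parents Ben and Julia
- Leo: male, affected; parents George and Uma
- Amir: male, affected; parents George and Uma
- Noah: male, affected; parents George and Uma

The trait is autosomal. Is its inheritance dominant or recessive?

dominant

Marcus and Hannah are both affected yet have an unaffected child Julia. Under a recessive model two affected parents are homozygous and every child would be affected, so the trait cannot be recessive.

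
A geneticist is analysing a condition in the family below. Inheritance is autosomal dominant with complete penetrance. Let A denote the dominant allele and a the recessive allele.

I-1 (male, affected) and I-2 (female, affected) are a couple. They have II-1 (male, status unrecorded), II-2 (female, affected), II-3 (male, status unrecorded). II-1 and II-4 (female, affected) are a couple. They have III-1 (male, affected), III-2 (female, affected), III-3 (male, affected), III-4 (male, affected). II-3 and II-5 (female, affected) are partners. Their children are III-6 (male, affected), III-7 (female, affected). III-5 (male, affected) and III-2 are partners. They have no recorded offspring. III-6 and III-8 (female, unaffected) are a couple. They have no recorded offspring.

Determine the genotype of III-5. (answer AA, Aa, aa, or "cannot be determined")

cannot be determined

III-5's phenotype allows AA or Aa, and no parent or child forces a single allele at both positions; consistent genotype assignments exist with III-5 as AA or Aa.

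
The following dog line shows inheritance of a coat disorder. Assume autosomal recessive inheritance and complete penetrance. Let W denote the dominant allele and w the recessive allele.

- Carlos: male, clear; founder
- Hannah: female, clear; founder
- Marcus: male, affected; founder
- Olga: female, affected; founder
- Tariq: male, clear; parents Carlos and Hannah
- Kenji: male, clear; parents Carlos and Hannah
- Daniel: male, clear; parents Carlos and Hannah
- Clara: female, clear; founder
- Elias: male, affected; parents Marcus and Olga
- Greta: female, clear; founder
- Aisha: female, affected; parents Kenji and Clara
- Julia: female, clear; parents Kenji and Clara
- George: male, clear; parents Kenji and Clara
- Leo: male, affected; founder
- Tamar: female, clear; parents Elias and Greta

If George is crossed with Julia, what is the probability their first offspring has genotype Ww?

Kenji is clear so carries W and passed w to Aisha (ww), so Kenji is Ww.
Clara is clear so carries W and passed w to Aisha (ww), so Clara is Ww.
George is a clear offspring of Kenji (Ww) × Clara (Ww), whose cross gives 1/4 WW : 1/2 Ww : 1/4 ww; conditioning on being clear, George is WW with probability 1/3, Ww with probability 2/3.
Julia is a clear offspring of Kenji (Ww) × Clara (Ww), whose cross gives 1/4 WW : 1/2 Ww : 1/4 ww; conditioning on being clear, Julia is WW with probability 1/3, Ww with probability 2/3.
Summing over parental genotype combinations, P(offspring has genotype Ww) = 2/9·1/2 + 2/9·1/2 + 4/9·1/2 = 4/9.

4/9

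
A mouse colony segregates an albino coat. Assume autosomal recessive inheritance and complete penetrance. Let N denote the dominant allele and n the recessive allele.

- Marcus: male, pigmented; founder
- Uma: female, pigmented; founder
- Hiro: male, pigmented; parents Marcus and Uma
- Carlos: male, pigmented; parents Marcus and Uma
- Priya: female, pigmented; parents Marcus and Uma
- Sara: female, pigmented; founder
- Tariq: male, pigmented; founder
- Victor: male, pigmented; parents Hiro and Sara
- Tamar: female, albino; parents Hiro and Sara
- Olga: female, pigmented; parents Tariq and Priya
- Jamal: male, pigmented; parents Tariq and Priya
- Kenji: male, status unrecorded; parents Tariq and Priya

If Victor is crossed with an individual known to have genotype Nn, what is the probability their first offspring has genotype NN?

Hiro is pigmented so carries N and passed n to Tamar (nn), so Hiro is Nn.
Sara is pigmented so carries N and passed n to Tamar (nn), so Sara is Nn.
Victor is a pigmented offspring of Hiro (Nn) × Sara (Nn), whose cross gives 1/4 NN : 1/2 Nn : 1/4 nn; conditioning on being pigmented, Victor is NN with probability 1/3, Nn with probability 2/3.
Summing over parental genotype combinations, P(offspring has genotype NN) = 1/3·1/2 + 2/3·1/4 = 1/3.

1/3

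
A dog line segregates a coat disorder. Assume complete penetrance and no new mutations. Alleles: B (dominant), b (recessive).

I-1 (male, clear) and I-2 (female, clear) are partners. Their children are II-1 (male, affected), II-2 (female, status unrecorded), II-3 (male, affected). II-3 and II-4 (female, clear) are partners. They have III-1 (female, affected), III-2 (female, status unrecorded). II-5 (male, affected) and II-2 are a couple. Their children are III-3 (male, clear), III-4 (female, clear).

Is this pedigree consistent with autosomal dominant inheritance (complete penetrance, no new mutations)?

Under autosomal dominant, II-1 (affected, male) cannot arise from I-1 (clear) × I-2 (clear).

No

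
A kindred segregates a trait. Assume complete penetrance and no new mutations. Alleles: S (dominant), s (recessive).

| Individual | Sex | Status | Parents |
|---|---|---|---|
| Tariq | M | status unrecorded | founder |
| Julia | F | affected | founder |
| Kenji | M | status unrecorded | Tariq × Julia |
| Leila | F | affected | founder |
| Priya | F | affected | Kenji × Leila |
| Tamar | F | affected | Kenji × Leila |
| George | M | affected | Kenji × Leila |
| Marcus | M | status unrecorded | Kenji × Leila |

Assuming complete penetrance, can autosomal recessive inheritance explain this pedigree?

A consistent assignment under autosomal recessive exists: Tariq SS, Julia ss, Kenji Ss, Leila ss, Priya ss, Tamar ss, George ss, Marcus Ss.
In this assignment every recorded phenotype matches its genotype and every non-founder's genotype is obtainable from its parents' genotypes, so the pedigree is consistent.

Yes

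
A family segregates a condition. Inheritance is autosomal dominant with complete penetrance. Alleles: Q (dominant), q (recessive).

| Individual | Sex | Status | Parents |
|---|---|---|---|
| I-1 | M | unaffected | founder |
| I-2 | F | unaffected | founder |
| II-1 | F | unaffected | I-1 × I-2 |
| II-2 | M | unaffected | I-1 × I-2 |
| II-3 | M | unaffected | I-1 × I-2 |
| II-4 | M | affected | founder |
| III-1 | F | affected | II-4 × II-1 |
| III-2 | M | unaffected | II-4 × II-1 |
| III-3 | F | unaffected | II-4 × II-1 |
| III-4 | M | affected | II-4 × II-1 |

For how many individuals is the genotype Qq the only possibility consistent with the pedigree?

Obligate heterozygotes: II-4 is affected so carries Q and passed q to III-2 (qq), so II-4 is Qq; III-1 is affected so carries Q and received q from II-1 (qq), so III-1 is Qq; III-4 is affected so carries Q and received q from II-1 (qq), so III-4 is Qq.
Every other individual is either homozygous by phenotype or has at least one consistent homozygous assignment, so the count is 3.

3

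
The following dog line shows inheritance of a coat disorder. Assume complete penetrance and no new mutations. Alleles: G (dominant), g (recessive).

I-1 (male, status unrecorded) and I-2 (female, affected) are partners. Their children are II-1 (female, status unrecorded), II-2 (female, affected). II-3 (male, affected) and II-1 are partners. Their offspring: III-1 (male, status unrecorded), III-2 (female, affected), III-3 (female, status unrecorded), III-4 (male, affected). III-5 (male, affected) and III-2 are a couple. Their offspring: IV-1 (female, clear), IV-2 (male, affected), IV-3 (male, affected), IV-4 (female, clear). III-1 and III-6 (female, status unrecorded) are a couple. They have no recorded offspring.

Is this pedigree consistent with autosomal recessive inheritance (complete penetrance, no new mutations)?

No

Under autosomal recessive, IV-1 (clear, female) cannot arise from III-5 (affected) × III-2 (affected).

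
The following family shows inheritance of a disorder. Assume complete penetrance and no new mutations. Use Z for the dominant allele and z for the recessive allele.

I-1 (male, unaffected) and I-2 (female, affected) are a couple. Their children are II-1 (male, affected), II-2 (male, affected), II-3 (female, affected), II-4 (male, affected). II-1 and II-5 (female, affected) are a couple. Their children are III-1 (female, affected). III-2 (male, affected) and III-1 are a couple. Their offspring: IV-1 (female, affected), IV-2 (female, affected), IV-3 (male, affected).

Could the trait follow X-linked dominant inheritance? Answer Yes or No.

Yes

A consistent assignment under X-linked dominant exists: I-1 X^z Y, I-2 X^Z X^Z, II-1 X^Z Y, II-2 X^Z Y, II-3 X^Z X^z, II-4 X^Z Y, II-5 X^Z X^Z, III-1 X^Z X^Z, III-2 X^Z Y, IV-1 X^Z X^Z, IV-2 X^Z X^Z, IV-3 X^Z Y.
In this assignment every recorded phenotype matches its genotype and every non-founder's genotype is obtainable from its parents' genotypes, so the pedigree is consistent.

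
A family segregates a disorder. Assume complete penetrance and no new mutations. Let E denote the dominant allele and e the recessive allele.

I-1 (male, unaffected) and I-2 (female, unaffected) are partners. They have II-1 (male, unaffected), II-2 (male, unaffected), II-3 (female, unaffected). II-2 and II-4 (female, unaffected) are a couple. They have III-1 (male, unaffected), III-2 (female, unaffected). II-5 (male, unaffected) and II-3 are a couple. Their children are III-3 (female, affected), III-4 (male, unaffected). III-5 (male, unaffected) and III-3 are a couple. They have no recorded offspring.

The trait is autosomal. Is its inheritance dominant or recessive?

II-5 and II-3 are both unaffected yet have an affected child III-3. Under dominance, an affected child requires at least one affected parent, so the trait cannot be dominant.

recessive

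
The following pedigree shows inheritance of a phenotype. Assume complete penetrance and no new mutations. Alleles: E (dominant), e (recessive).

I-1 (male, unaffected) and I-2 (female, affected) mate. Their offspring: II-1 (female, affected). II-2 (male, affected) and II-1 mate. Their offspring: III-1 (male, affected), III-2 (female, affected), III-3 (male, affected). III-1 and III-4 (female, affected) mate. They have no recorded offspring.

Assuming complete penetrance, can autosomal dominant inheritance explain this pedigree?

Yes

A consistent assignment under autosomal dominant exists: I-1 ee, I-2 EE, II-1 Ee, II-2 EE, III-1 EE, III-2 EE, III-3 EE, III-4 EE.
In this assignment every recorded phenotype matches its genotype and every non-founder's genotype is obtainable from its parents' genotypes, so the pedigree is consistent.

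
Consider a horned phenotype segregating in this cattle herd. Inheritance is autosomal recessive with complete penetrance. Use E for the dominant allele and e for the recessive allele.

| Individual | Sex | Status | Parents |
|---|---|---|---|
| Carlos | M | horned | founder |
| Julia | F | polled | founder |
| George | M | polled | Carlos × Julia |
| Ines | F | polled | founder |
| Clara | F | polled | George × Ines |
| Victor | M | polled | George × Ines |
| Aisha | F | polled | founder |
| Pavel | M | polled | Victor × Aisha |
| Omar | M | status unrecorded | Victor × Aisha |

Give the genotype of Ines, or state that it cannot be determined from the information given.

cannot be determined

Ines's phenotype allows EE or Ee, and no parent or child forces a single allele at both positions; consistent genotype assignments exist with Ines as EE or Ee.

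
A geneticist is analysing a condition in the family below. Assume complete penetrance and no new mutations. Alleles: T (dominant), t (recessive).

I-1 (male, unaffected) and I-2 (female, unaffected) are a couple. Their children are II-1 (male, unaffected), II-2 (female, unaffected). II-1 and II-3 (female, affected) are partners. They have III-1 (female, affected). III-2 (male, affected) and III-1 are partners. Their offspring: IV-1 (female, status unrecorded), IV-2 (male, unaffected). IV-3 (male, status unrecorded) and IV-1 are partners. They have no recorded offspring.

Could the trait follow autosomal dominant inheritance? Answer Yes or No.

A consistent assignment under autosomal dominant exists: I-1 tt, I-2 tt, II-1 tt, II-2 tt, II-3 TT, III-1 Tt, III-2 Tt, IV-1 TT, IV-2 tt, IV-3 TT.
In this assignment every recorded phenotype matches its genotype and every non-founder's genotype is obtainable from its parents' genotypes, so the pedigree is consistent.

Yes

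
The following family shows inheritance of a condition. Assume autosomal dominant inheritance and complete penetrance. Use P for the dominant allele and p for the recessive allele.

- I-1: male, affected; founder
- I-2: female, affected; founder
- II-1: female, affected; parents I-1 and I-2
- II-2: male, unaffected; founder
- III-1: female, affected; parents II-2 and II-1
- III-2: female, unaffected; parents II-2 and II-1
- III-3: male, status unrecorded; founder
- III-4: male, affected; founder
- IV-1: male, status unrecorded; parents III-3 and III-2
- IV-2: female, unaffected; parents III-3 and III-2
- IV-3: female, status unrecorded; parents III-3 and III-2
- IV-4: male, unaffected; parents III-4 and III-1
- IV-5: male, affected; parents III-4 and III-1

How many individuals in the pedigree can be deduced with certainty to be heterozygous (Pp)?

3

Obligate heterozygotes: II-1 is affected so carries P and passed p to III-2 (pp), so II-1 is Pp; III-1 is affected so carries P and received p from II-2 (pp), so III-1 is Pp; III-4 is affected so carries P and passed p to IV-4 (pp), so III-4 is Pp.
Every other individual is either homozygous by phenotype or has at least one consistent homozygous assignment, so the count is 3.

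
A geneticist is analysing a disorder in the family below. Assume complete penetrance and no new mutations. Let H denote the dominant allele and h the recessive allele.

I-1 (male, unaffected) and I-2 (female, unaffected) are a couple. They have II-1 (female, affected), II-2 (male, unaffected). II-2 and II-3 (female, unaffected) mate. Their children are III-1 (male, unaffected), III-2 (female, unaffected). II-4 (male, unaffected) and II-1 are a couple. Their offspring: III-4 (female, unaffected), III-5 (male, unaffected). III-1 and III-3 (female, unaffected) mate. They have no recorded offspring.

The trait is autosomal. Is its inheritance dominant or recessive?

recessive

I-1 and I-2 are both unaffected yet have an affected child II-1. Under dominance, an affected child requires at least one affected parent, so the trait cannot be dominant.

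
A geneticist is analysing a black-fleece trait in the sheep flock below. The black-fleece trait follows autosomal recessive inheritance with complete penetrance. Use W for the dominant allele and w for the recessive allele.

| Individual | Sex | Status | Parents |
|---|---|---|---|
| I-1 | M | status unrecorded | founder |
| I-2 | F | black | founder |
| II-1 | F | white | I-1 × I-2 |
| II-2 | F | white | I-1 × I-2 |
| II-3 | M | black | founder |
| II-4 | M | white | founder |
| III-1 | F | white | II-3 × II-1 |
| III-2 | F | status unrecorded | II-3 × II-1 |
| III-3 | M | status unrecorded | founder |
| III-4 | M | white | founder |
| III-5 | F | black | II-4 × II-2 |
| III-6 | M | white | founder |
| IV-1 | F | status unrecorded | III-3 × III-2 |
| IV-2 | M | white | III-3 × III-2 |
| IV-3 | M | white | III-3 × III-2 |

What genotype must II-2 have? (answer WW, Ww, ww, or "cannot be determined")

Ww

From phenotype alone, II-2 is WW or Ww.
II-2 is white so carries W and received w from I-2 (ww), so II-2 is Ww.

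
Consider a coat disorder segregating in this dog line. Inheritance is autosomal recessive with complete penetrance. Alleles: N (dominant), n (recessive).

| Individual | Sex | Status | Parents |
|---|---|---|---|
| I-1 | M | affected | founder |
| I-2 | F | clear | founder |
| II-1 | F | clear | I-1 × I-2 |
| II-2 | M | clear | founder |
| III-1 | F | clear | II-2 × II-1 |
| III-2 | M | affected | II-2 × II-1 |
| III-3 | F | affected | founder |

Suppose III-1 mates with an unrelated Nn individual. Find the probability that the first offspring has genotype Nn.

1/2

II-2 is clear so carries N and passed n to III-2 (nn), so II-2 is Nn.
II-1 is clear so carries N and received n from I-1 (nn), so II-1 is Nn.
III-1 is a clear offspring of II-2 (Nn) × II-1 (Nn), whose cross gives 1/4 NN : 1/2 Nn : 1/4 nn; conditioning on being clear, III-1 is NN with probability 1/3, Nn with probability 2/3.
Summing over parental genotype combinations, P(offspring has genotype Nn) = 1/3·1/2 + 2/3·1/2 = 1/2.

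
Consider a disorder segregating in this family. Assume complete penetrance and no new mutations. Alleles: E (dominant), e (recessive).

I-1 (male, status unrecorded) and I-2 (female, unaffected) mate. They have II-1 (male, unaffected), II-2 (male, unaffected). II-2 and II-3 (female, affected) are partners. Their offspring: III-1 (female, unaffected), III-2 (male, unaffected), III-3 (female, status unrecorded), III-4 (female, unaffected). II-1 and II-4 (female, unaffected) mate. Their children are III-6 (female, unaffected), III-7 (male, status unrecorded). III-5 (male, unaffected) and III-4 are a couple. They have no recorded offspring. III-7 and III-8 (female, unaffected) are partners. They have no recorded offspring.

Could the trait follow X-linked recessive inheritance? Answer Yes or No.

Under X-linked recessive, III-2 (unaffected, male) cannot arise from II-2 (unaffected) × II-3 (affected).

No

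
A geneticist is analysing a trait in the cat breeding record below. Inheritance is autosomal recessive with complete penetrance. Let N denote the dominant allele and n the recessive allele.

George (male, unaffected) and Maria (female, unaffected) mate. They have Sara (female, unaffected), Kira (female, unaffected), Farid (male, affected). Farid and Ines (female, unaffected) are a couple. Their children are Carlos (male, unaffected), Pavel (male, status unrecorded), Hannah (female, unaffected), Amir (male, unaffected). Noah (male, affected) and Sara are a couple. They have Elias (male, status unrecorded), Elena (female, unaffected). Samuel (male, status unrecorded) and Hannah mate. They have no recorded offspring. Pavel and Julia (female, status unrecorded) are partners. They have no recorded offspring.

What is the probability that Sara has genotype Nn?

1/2

George is unaffected so carries N and passed n to Farid (nn), so George is Nn.
Maria is unaffected so carries N and passed n to Farid (nn), so Maria is Nn.
Their cross gives offspring ratios 1/4 NN : 1/2 Nn : 1/4 nn. Conditioning on Sara being unaffected, P(Nn) = 1/2 / 3/4 = 2/3 before taking Sara's own offspring into account.
Noah is affected, so Noah is nn.
Now use Sara's offspring. Probability of each recorded status — unaffected daughter Elena: 1/2 if Sara is Nn, 1 if NN. (Elias: equally likely either way, so uninformative.)
Bayes: P(Nn) = 2/3·1/2 / (2/3·1/2 + 1/3·1) = 1/2.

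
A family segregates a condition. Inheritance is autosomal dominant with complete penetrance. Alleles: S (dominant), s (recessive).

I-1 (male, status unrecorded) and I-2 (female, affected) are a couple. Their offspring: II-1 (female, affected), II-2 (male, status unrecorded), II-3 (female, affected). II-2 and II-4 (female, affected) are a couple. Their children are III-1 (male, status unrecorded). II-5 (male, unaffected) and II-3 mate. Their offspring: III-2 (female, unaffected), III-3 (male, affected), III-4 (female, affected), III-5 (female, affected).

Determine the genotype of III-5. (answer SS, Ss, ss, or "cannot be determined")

From phenotype alone, III-5 is SS or Ss.
III-5 is affected so carries S and received s from II-5 (ss), so III-5 is Ss.

Ss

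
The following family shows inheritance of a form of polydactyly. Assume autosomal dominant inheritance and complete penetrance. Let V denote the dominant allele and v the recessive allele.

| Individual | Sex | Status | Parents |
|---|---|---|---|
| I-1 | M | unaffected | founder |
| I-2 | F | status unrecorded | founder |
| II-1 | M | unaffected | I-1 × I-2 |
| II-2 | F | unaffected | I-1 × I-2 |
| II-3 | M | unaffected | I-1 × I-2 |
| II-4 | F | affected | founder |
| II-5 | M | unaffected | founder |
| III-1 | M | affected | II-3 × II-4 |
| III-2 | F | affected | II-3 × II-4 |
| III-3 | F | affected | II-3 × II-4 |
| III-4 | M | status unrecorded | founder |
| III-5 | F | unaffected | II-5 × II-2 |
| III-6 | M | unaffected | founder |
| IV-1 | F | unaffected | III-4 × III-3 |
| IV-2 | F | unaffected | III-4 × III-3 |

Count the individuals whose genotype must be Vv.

3

Obligate heterozygotes: III-1 is affected so carries V and received v from II-3 (vv), so III-1 is Vv; III-2 is affected so carries V and received v from II-3 (vv), so III-2 is Vv; III-3 is affected so carries V and received v from II-3 (vv), so III-3 is Vv.
Every other individual is either homozygous by phenotype or has at least one consistent homozygous assignment, so the count is 3.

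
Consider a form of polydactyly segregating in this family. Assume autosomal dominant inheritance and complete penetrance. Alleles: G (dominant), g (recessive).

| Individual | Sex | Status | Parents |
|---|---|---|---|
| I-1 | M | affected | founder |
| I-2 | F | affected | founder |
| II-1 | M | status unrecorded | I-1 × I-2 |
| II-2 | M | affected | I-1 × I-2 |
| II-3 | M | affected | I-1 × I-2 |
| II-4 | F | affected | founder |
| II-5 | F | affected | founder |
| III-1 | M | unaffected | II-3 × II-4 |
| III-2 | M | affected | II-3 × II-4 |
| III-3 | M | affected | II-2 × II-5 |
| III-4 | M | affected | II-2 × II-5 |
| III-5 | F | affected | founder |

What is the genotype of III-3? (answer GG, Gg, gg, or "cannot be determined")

III-3's phenotype allows GG or Gg, and no parent or child forces a single allele at both positions; consistent genotype assignments exist with III-3 as GG or Gg.

cannot be determined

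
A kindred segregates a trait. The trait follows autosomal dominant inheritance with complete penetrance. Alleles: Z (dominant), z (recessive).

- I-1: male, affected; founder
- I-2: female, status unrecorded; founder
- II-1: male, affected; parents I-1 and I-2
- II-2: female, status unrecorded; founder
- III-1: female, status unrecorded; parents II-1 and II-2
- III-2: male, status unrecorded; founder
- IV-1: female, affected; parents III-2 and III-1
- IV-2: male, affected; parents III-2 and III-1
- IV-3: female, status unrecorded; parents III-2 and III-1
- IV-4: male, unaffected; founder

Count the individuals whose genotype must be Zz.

0

No individual's genotype is forced to Zz by the pedigree, so the count is 0.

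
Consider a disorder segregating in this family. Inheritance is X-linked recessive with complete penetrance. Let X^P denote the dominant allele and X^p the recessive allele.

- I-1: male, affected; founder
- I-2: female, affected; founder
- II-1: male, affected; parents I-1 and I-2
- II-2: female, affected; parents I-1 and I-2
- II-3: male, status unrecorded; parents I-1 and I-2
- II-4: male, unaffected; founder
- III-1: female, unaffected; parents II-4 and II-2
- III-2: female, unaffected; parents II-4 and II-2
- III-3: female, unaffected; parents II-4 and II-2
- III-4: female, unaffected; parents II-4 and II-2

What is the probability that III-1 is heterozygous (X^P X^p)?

III-1 is unaffected so carries P and received p from II-2 (X^p X^p), so III-1 is X^P X^p, giving P(X^P X^p) = 1.

1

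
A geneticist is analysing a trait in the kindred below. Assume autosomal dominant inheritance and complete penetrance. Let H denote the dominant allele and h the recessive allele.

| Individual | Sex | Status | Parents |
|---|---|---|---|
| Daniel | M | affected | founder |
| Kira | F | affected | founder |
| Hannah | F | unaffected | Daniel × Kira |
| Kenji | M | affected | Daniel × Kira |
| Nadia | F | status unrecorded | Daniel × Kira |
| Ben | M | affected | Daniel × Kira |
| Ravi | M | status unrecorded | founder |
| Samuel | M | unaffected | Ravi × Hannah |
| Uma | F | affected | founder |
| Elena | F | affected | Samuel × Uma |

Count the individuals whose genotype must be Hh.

Obligate heterozygotes: Daniel is affected so carries H and passed h to Hannah (hh), so Daniel is Hh; Kira is affected so carries H and passed h to Hannah (hh), so Kira is Hh; Elena is affected so carries H and received h from Samuel (hh), so Elena is Hh.
Every other individual is either homozygous by phenotype or has at least one consistent homozygous assignment, so the count is 3.

3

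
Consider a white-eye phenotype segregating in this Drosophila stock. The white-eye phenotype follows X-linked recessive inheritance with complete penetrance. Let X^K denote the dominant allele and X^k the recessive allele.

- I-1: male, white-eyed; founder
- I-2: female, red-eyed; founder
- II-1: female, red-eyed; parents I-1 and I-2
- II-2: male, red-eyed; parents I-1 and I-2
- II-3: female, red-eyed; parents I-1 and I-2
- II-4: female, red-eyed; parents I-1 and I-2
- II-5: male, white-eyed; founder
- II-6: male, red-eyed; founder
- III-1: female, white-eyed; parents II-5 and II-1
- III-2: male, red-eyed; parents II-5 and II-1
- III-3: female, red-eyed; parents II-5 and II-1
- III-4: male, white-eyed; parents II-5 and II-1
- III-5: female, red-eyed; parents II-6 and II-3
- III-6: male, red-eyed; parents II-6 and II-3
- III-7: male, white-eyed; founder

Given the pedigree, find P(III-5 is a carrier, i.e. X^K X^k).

II-6 is red-eyed, so II-6 is X^K Y.
II-3 is red-eyed so carries K and received k from I-1 (X^k Y), so II-3 is X^K X^k.
Their cross gives offspring ratios 1/2 X^K X^K : 1/2 X^K X^k. Conditioning on III-5 being red-eyed, P(X^K X^k) = 1/2 / 1 = 1/2.

1/2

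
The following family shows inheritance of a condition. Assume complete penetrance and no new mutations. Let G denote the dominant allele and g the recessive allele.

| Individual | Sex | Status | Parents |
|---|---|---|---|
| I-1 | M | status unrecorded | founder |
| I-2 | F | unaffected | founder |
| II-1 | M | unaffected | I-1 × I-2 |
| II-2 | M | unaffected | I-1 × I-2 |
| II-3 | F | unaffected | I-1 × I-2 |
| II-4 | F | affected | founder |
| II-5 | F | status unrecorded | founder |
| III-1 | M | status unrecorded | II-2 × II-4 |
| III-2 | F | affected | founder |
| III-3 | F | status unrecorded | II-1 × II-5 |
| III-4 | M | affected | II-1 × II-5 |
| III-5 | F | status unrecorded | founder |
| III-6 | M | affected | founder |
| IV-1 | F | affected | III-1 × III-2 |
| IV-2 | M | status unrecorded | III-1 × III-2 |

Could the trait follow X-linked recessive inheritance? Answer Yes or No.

Yes

A consistent assignment under X-linked recessive exists: I-1 X^G Y, I-2 X^G X^G, II-1 X^G Y, II-2 X^G Y, II-3 X^G X^G, II-4 X^g X^g, II-5 X^G X^g, III-1 X^g Y, III-2 X^g X^g, III-3 X^G X^G, III-4 X^g Y, III-5 X^G X^G, III-6 X^g Y, IV-1 X^g X^g, IV-2 X^g Y.
In this assignment every recorded phenotype matches its genotype and every non-founder's genotype is obtainable from its parents' genotypes, so the pedigree is consistent.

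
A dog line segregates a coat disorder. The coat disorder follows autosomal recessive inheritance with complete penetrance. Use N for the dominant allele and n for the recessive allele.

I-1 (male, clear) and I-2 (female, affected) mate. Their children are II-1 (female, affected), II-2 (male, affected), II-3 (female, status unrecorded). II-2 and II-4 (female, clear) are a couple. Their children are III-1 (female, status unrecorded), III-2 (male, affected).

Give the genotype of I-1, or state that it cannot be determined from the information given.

Nn

From phenotype alone, I-1 is NN or Nn.
I-1 is clear so carries N and passed n to II-1 (nn), so I-1 is Nn.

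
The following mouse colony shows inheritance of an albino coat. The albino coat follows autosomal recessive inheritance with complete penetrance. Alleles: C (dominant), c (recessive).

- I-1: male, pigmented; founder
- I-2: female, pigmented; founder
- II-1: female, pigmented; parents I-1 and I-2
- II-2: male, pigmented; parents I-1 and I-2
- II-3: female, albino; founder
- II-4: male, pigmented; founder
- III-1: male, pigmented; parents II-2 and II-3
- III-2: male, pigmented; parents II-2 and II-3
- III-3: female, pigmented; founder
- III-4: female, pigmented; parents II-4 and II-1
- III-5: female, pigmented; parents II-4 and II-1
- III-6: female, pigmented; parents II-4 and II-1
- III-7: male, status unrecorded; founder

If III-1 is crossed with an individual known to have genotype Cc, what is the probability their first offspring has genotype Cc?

III-1 is pigmented so carries C and received c from II-3 (cc), so III-1 is Cc.
The cross gives 1/4 CC : 1/2 Cc : 1/4 cc, so P(offspring has genotype Cc) = 1/2.

1/2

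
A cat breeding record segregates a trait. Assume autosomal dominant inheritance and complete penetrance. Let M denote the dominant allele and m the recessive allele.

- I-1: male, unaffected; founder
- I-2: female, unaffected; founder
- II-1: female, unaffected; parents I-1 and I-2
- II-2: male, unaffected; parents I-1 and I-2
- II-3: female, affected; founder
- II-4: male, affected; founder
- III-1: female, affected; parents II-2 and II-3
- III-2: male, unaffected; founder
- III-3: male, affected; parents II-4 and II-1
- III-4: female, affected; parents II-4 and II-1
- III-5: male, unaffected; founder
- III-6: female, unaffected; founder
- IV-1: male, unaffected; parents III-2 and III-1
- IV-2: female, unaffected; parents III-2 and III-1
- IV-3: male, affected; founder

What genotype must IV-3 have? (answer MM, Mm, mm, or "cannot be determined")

cannot be determined

IV-3's phenotype allows MM or Mm, and no parent or child forces a single allele at both positions; consistent genotype assignments exist with IV-3 as MM or Mm.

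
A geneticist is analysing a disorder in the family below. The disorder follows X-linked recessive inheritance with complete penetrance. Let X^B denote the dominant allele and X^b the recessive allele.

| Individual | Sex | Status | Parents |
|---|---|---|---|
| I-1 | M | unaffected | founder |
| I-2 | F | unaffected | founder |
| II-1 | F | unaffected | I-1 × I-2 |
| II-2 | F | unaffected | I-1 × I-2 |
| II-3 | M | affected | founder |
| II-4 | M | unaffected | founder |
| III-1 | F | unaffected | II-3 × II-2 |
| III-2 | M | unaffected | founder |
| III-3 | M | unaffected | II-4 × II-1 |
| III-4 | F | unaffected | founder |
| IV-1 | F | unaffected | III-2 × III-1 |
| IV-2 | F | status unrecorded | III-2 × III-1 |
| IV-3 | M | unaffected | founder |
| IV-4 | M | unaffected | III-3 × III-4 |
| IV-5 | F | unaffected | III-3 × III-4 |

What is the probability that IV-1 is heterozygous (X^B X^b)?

1/2

III-2 is unaffected, so III-2 is X^B Y.
III-1 is unaffected so carries B and received b from II-3 (X^b Y), so III-1 is X^B X^b.
Their cross gives offspring ratios 1/2 X^B X^B : 1/2 X^B X^b. Conditioning on IV-1 being unaffected, P(X^B X^b) = 1/2 / 1 = 1/2.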